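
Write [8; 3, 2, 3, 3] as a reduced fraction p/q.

Fold from the inside: start with 3/1.
  3 + 1/3 = 10/3
  2 + 3/10 = 23/10
  3 + 10/23 = 79/23
  8 + 23/79 = 655/79

655/79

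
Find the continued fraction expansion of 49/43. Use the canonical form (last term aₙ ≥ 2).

[1; 7, 6]

49 = 1·43 + 6
43 = 7·6 + 1
6 = 6·1 + 0  (stop)
So 49/43 = [1; 7, 6].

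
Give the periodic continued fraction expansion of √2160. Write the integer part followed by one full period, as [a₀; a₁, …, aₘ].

[46; 2, 9, 1, 4, 1, 9, 2, 92]

a₀ = ⌊√2160⌋ = 46.
With m₀=0, d₀=1 and mₖ₊₁ = dₖaₖ − mₖ, dₖ₊₁ = (n − mₖ₊₁²)/dₖ, aₖ₊₁ = ⌊(a₀+mₖ₊₁)/dₖ₊₁⌋:
  k=1: m=46, d=44, a=2
  k=2: m=42, d=9, a=9
  k=3: m=39, d=71, a=1
  k=4: m=32, d=16, a=4
  k=5: m=32, d=71, a=1
  k=6: m=39, d=9, a=9
  k=7: m=42, d=44, a=2
  k=8: m=46, d=1, a=92
d=1 and a=2a₀=92 at k=8, so the next step gives (m, d) = (46, 44) again — its k=1 value — and the period has length 8.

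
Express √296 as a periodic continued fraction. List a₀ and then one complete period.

[17; 4, 1, 7, 1, 4, 34]

a₀ = ⌊√296⌋ = 17.
With m₀=0, d₀=1 and mₖ₊₁ = dₖaₖ − mₖ, dₖ₊₁ = (n − mₖ₊₁²)/dₖ, aₖ₊₁ = ⌊(a₀+mₖ₊₁)/dₖ₊₁⌋:
  k=1: m=17, d=7, a=4
  k=2: m=11, d=25, a=1
  k=3: m=14, d=4, a=7
  k=4: m=14, d=25, a=1
  k=5: m=11, d=7, a=4
  k=6: m=17, d=1, a=34
d=1 and a=2a₀=34 at k=6, so the next step gives (m, d) = (17, 7) again — its k=1 value — and the period has length 6.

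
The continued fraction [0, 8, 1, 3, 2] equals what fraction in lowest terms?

9/79

Using pₖ = aₖpₖ₋₁ + pₖ₋₂ and qₖ = aₖqₖ₋₁ + qₖ₋₂:
  k=0: a=0, p=0, q=1
  k=1: a=8, p=1, q=8
  k=2: a=1, p=1, q=9
  k=3: a=3, p=4, q=35
  k=4: a=2, p=9, q=79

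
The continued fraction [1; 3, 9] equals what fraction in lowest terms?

Fold from the inside: start with 9/1.
  3 + 1/9 = 28/9
  1 + 9/28 = 37/28

37/28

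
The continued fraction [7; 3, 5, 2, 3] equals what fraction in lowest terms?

885/121

Using pₖ = aₖpₖ₋₁ + pₖ₋₂ and qₖ = aₖqₖ₋₁ + qₖ₋₂:
  k=0: a=7, p=7, q=1
  k=1: a=3, p=22, q=3
  k=2: a=5, p=117, q=16
  k=3: a=2, p=256, q=35
  k=4: a=3, p=885, q=121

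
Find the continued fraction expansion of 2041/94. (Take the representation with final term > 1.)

2041 = 21×94 + 67
94 = 1×67 + 27
67 = 2×27 + 13
27 = 2×13 + 1
13 = 13×1 + 0  (stop)
So 2041/94 = [21; 1, 2, 2, 13].

[21; 1, 2, 2, 13]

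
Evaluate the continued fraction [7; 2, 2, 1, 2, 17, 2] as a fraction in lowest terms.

5039/679

Fold from the inside: start with 2/1.
  17 + 1/2 = 35/2
  2 + 2/35 = 72/35
  1 + 35/72 = 107/72
  2 + 72/107 = 286/107
  2 + 107/286 = 679/286
  7 + 286/679 = 5039/679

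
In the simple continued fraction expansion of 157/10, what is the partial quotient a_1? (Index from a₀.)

157 = 15·10 + 7   →  a_0 = 15
10 = 1·7 + 3   →  a_1 = 1

1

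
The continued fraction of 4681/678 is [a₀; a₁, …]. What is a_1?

1

4681 = 6·678 + 613   →  a_0 = 6
678 = 1·613 + 65   →  a_1 = 1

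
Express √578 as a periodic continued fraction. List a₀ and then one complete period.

[24; 24, 48]

a₀ = ⌊√578⌋ = 24.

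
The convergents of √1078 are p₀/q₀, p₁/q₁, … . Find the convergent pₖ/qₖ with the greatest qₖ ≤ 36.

√1078 = [32; 1, 4, 1, 64, …] (period length 4).
Convergents:
  p_0/q_0 = 32/1
  p_1/q_1 = 33/1
  p_2/q_2 = 164/5
  p_3/q_3 = 197/6
  p_4/q_4 = 12772/389
q_3 = 6 ≤ 36 < 389 = q_4, so the answer is 197/6.

197/6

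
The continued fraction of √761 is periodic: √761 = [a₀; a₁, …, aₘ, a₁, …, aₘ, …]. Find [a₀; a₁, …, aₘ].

[27; 1, 1, 2, 2, 1, 1, 54]

a₀ = ⌊√761⌋ = 27.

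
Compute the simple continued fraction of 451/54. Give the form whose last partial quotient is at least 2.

[8; 2, 1, 5, 3]

451 = 8×54 + 19
54 = 2×19 + 16
19 = 1×16 + 3
16 = 5×3 + 1
3 = 3×1 + 0  (stop)
So 451/54 = [8; 2, 1, 5, 3].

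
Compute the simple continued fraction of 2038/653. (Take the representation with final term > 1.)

2038 = 3*653 + 79
653 = 8*79 + 21
79 = 3*21 + 16
21 = 1*16 + 5
16 = 3*5 + 1
5 = 5*1 + 0  (stop)
So 2038/653 = [3; 8, 3, 1, 3, 5].

[3; 8, 3, 1, 3, 5]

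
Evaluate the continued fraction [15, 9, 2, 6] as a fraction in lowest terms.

1858/123

Using pₖ = aₖpₖ₋₁ + pₖ₋₂ and qₖ = aₖqₖ₋₁ + qₖ₋₂:
  k=0: a=15, p=15, q=1
  k=1: a=9, p=136, q=9
  k=2: a=2, p=287, q=19
  k=3: a=6, p=1858, q=123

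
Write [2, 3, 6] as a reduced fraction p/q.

Fold from the inside: start with 6/1.
  3 + 1/6 = 19/6
  2 + 6/19 = 44/19

44/19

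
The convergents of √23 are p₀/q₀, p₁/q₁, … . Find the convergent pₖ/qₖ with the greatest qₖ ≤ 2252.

10124/2111

√23 = [4; 1, 3, 1, 8, …] (period length 4).
Convergents:
  p_0/q_0 = 4/1
  p_1/q_1 = 5/1
  p_2/q_2 = 19/4
  p_3/q_3 = 24/5
  p_4/q_4 = 211/44
  p_5/q_5 = 235/49
  p_6/q_6 = 916/191
  p_7/q_7 = 1151/240
  p_8/q_8 = 10124/2111
  p_9/q_9 = 11275/2351
q_8 = 2111 ≤ 2252 < 2351 = q_9, so the answer is 10124/2111.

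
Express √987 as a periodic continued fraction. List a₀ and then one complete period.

a₀ = ⌊√987⌋ = 31.
With m₀=0, d₀=1 and mₖ₊₁ = dₖaₖ − mₖ, dₖ₊₁ = (n − mₖ₊₁²)/dₖ, aₖ₊₁ = ⌊(a₀+mₖ₊₁)/dₖ₊₁⌋:
  k=1: m=31, d=26, a=2
  k=2: m=21, d=21, a=2
  k=3: m=21, d=26, a=2
  k=4: m=31, d=1, a=62
d=1 and a=2a₀=62 at k=4, so the next step gives (m, d) = (31, 26) again — its k=1 value — and the period has length 4.

[31; 2, 2, 2, 62]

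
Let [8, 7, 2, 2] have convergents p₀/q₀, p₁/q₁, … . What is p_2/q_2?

122/15

Using pₖ = aₖpₖ₋₁ + pₖ₋₂, qₖ = aₖqₖ₋₁ + qₖ₋₂ (with p₋₁=1, p₋₂=0, q₋₁=0, q₋₂=1):
  k=0: a=8, p=8, q=1
  k=1: a=7, p=57, q=7
  k=2: a=2, p=122, q=15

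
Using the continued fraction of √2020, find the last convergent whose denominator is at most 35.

809/18

√2020 = [44; 1, 16, 1, 88, …] (period length 4).
Convergents:
  p_0/q_0 = 44/1
  p_1/q_1 = 45/1
  p_2/q_2 = 764/17
  p_3/q_3 = 809/18
  p_4/q_4 = 71956/1601
q_3 = 18 ≤ 35 < 1601 = q_4, so the answer is 809/18.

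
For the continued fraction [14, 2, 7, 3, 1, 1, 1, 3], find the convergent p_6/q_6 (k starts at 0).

2474/171

Using pₖ = aₖpₖ₋₁ + pₖ₋₂, qₖ = aₖqₖ₋₁ + qₖ₋₂ (with p₋₁=1, p₋₂=0, q₋₁=0, q₋₂=1):
  k=0: a=14, p=14, q=1
  k=1: a=2, p=29, q=2
  k=2: a=7, p=217, q=15
  k=3: a=3, p=680, q=47
  k=4: a=1, p=897, q=62
  k=5: a=1, p=1577, q=109
  k=6: a=1, p=2474, q=171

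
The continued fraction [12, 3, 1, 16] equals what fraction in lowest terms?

Using pₖ = aₖpₖ₋₁ + pₖ₋₂ and qₖ = aₖqₖ₋₁ + qₖ₋₂:
  k=0: a=12, p=12, q=1
  k=1: a=3, p=37, q=3
  k=2: a=1, p=49, q=4
  k=3: a=16, p=821, q=67

821/67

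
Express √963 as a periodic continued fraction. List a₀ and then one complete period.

a₀ = ⌊√963⌋ = 31.
With m₀=0, d₀=1 and mₖ₊₁ = dₖaₖ − mₖ, dₖ₊₁ = (n − mₖ₊₁²)/dₖ, aₖ₊₁ = ⌊(a₀+mₖ₊₁)/dₖ₊₁⌋:
  k=1: m=31, d=2, a=31
  k=2: m=31, d=1, a=62
d=1 and a=2a₀=62 at k=2, so the next step gives (m, d) = (31, 2) again — its k=1 value — and the period has length 2.

[31; 31, 62]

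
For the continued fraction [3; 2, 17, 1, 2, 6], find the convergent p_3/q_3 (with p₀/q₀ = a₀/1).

Using pₖ = aₖpₖ₋₁ + pₖ₋₂, qₖ = aₖqₖ₋₁ + qₖ₋₂ (with p₋₁=1, p₋₂=0, q₋₁=0, q₋₂=1):
  k=0: a=3, p=3, q=1
  k=1: a=2, p=7, q=2
  k=2: a=17, p=122, q=35
  k=3: a=1, p=129, q=37

129/37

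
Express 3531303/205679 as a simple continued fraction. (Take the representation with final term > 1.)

[17; 5, 1, 11, 15, 3, 12, 5]

3531303 = 17×205679 + 34760
205679 = 5×34760 + 31879
34760 = 1×31879 + 2881
31879 = 11×2881 + 188
2881 = 15×188 + 61
188 = 3×61 + 5
61 = 12×5 + 1
5 = 5×1 + 0  (stop)
So 3531303/205679 = [17; 5, 1, 11, 15, 3, 12, 5].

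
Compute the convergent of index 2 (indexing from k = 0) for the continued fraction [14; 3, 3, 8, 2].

143/10

Using pₖ = aₖpₖ₋₁ + pₖ₋₂, qₖ = aₖqₖ₋₁ + qₖ₋₂ (with p₋₁=1, p₋₂=0, q₋₁=0, q₋₂=1):
  k=0: a=14, p=14, q=1
  k=1: a=3, p=43, q=3
  k=2: a=3, p=143, q=10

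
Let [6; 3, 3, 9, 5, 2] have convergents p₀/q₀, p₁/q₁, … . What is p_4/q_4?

2993/475

Using pₖ = aₖpₖ₋₁ + pₖ₋₂, qₖ = aₖqₖ₋₁ + qₖ₋₂ (with p₋₁=1, p₋₂=0, q₋₁=0, q₋₂=1):
  k=0: a=6, p=6, q=1
  k=1: a=3, p=19, q=3
  k=2: a=3, p=63, q=10
  k=3: a=9, p=586, q=93
  k=4: a=5, p=2993, q=475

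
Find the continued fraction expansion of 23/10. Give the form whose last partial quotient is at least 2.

23 = 2×10 + 3
10 = 3×3 + 1
3 = 3×1 + 0  (stop)
So 23/10 = [2; 3, 3].

[2; 3, 3]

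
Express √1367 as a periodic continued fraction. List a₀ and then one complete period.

a₀ = ⌊√1367⌋ = 36.
With m₀=0, d₀=1 and mₖ₊₁ = dₖaₖ − mₖ, dₖ₊₁ = (n − mₖ₊₁²)/dₖ, aₖ₊₁ = ⌊(a₀+mₖ₊₁)/dₖ₊₁⌋:
  k=1: m=36, d=71, a=1
  k=2: m=35, d=2, a=35
  k=3: m=35, d=71, a=1
  k=4: m=36, d=1, a=72
d=1 and a=2a₀=72 at k=4, so the next step gives (m, d) = (36, 71) again — its k=1 value — and the period has length 4.

[36; 1, 35, 1, 72]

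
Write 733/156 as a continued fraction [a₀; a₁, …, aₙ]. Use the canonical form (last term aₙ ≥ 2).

[4; 1, 2, 3, 7, 2]

733 = 4·156 + 109
156 = 1·109 + 47
109 = 2·47 + 15
47 = 3·15 + 2
15 = 7·2 + 1
2 = 2·1 + 0  (stop)
So 733/156 = [4; 1, 2, 3, 7, 2].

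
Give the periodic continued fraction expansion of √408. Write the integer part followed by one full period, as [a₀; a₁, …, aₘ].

[20; 5, 40]

a₀ = ⌊√408⌋ = 20.
With m₀=0, d₀=1 and mₖ₊₁ = dₖaₖ − mₖ, dₖ₊₁ = (n − mₖ₊₁²)/dₖ, aₖ₊₁ = ⌊(a₀+mₖ₊₁)/dₖ₊₁⌋:
  k=1: m=20, d=8, a=5
  k=2: m=20, d=1, a=40
d=1 and a=2a₀=40 at k=2, so the next step gives (m, d) = (20, 8) again — its k=1 value — and the period has length 2.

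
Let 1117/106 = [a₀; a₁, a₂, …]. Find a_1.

1

1117 = 10·106 + 57   →  a_0 = 10
106 = 1·57 + 49   →  a_1 = 1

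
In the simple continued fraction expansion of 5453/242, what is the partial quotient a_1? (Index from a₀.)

1

5453 = 22·242 + 129   →  a_0 = 22
242 = 1·129 + 113   →  a_1 = 1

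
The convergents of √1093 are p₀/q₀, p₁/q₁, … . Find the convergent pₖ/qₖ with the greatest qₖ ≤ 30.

√1093 = [33; 16, 1, 1, 16, 66, …] (period length 5).
Convergents:
  p_0/q_0 = 33/1
  p_1/q_1 = 529/16
  p_2/q_2 = 562/17
  p_3/q_3 = 1091/33
q_2 = 17 ≤ 30 < 33 = q_3, so the answer is 562/17.

562/17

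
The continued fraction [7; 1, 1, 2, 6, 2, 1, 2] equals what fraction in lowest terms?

Fold from the inside: start with 2/1.
  1 + 1/2 = 3/2
  2 + 2/3 = 8/3
  6 + 3/8 = 51/8
  2 + 8/51 = 110/51
  1 + 51/110 = 161/110
  1 + 110/161 = 271/161
  7 + 161/271 = 2058/271

2058/271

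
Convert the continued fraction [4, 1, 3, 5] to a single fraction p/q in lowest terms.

100/21

Fold from the inside: start with 5/1.
  3 + 1/5 = 16/5
  1 + 5/16 = 21/16
  4 + 16/21 = 100/21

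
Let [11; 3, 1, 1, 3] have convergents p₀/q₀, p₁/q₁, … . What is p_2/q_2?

45/4

Using pₖ = aₖpₖ₋₁ + pₖ₋₂, qₖ = aₖqₖ₋₁ + qₖ₋₂ (with p₋₁=1, p₋₂=0, q₋₁=0, q₋₂=1):
  k=0: a=11, p=11, q=1
  k=1: a=3, p=34, q=3
  k=2: a=1, p=45, q=4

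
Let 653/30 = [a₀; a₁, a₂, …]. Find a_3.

3

653 = 21·30 + 23   →  a_0 = 21
30 = 1·23 + 7   →  a_1 = 1
23 = 3·7 + 2   →  a_2 = 3
7 = 3·2 + 1   →  a_3 = 3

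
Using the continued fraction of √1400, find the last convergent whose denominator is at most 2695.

√1400 = [37; 2, 2, 2, 74, …] (period length 4).
Convergents:
  p_0/q_0 = 37/1
  p_1/q_1 = 75/2
  p_2/q_2 = 187/5
  p_3/q_3 = 449/12
  p_4/q_4 = 33413/893
  p_5/q_5 = 67275/1798
  p_6/q_6 = 167963/4489
q_5 = 1798 ≤ 2695 < 4489 = q_6, so the answer is 67275/1798.

67275/1798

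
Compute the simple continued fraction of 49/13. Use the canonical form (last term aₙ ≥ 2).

49 = 3*13 + 10
13 = 1*10 + 3
10 = 3*3 + 1
3 = 3*1 + 0  (stop)
So 49/13 = [3; 1, 3, 3].

[3; 1, 3, 3]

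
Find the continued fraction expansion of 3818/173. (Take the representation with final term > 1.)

[22; 14, 2, 2, 2]

3818 = 22*173 + 12
173 = 14*12 + 5
12 = 2*5 + 2
5 = 2*2 + 1
2 = 2*1 + 0  (stop)
So 3818/173 = [22; 14, 2, 2, 2].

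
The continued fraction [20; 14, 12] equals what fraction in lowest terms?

Fold from the inside: start with 12/1.
  14 + 1/12 = 169/12
  20 + 12/169 = 3392/169

3392/169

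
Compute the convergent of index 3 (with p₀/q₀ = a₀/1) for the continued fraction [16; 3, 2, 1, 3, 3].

163/10

Using pₖ = aₖpₖ₋₁ + pₖ₋₂, qₖ = aₖqₖ₋₁ + qₖ₋₂ (with p₋₁=1, p₋₂=0, q₋₁=0, q₋₂=1):
  k=0: a=16, p=16, q=1
  k=1: a=3, p=49, q=3
  k=2: a=2, p=114, q=7
  k=3: a=1, p=163, q=10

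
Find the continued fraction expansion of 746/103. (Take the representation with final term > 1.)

746 = 7·103 + 25
103 = 4·25 + 3
25 = 8·3 + 1
3 = 3·1 + 0  (stop)
So 746/103 = [7; 4, 8, 3].

[7; 4, 8, 3]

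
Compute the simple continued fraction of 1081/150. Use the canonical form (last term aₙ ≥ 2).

[7; 4, 1, 5, 5]

1081 = 7·150 + 31
150 = 4·31 + 26
31 = 1·26 + 5
26 = 5·5 + 1
5 = 5·1 + 0  (stop)
So 1081/150 = [7; 4, 1, 5, 5].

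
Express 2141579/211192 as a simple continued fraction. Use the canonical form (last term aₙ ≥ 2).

2141579 = 10*211192 + 29659
211192 = 7*29659 + 3579
29659 = 8*3579 + 1027
3579 = 3*1027 + 498
1027 = 2*498 + 31
498 = 16*31 + 2
31 = 15*2 + 1
2 = 2*1 + 0  (stop)
So 2141579/211192 = [10; 7, 8, 3, 2, 16, 15, 2].

[10; 7, 8, 3, 2, 16, 15, 2]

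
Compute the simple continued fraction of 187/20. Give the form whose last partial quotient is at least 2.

[9; 2, 1, 6]

187 = 9*20 + 7
20 = 2*7 + 6
7 = 1*6 + 1
6 = 6*1 + 0  (stop)
So 187/20 = [9; 2, 1, 6].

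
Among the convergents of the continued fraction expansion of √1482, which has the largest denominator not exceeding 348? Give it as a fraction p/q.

11857/308

√1482 = [38; 2, 76, …] (period length 2).
Convergents:
  p_0/q_0 = 38/1
  p_1/q_1 = 77/2
  p_2/q_2 = 5890/153
  p_3/q_3 = 11857/308
  p_4/q_4 = 907022/23561
q_3 = 308 ≤ 348 < 23561 = q_4, so the answer is 11857/308.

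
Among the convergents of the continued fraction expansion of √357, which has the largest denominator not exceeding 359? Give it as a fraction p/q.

√357 = [18; 1, 8, 2, 8, 1, 36, …] (period length 6).
Convergents:
  p_0/q_0 = 18/1
  p_1/q_1 = 19/1
  p_2/q_2 = 170/9
  p_3/q_3 = 359/19
  p_4/q_4 = 3042/161
  p_5/q_5 = 3401/180
  p_6/q_6 = 125478/6641
q_5 = 180 ≤ 359 < 6641 = q_6, so the answer is 3401/180.

3401/180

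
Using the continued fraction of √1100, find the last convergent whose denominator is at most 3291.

79201/2388

√1100 = [33; 6, 66, …] (period length 2).
Convergents:
  p_0/q_0 = 33/1
  p_1/q_1 = 199/6
  p_2/q_2 = 13167/397
  p_3/q_3 = 79201/2388
  p_4/q_4 = 5240433/158005
q_3 = 2388 ≤ 3291 < 158005 = q_4, so the answer is 79201/2388.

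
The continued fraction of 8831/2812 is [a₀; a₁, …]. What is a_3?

2

8831 = 3·2812 + 395   →  a_0 = 3
2812 = 7·395 + 47   →  a_1 = 7
395 = 8·47 + 19   →  a_2 = 8
47 = 2·19 + 9   →  a_3 = 2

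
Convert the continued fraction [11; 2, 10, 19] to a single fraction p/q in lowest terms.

4602/401

Fold from the inside: start with 19/1.
  10 + 1/19 = 191/19
  2 + 19/191 = 401/191
  11 + 191/401 = 4602/401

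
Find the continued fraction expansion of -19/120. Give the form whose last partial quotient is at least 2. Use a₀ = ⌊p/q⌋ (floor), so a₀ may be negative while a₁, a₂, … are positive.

-19 = -1*120 + 101
120 = 1*101 + 19
101 = 5*19 + 6
19 = 3*6 + 1
6 = 6*1 + 0  (stop)
So -19/120 = [-1; 1, 5, 3, 6].

[-1; 1, 5, 3, 6]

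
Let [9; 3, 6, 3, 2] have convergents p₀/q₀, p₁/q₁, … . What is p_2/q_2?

177/19

Using pₖ = aₖpₖ₋₁ + pₖ₋₂, qₖ = aₖqₖ₋₁ + qₖ₋₂ (with p₋₁=1, p₋₂=0, q₋₁=0, q₋₂=1):
  k=0: a=9, p=9, q=1
  k=1: a=3, p=28, q=3
  k=2: a=6, p=177, q=19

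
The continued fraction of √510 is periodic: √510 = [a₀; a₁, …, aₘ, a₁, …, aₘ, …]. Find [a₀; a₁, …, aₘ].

a₀ = ⌊√510⌋ = 22.
With m₀=0, d₀=1 and mₖ₊₁ = dₖaₖ − mₖ, dₖ₊₁ = (n − mₖ₊₁²)/dₖ, aₖ₊₁ = ⌊(a₀+mₖ₊₁)/dₖ₊₁⌋:
  k=1: m=22, d=26, a=1
  k=2: m=4, d=19, a=1
  k=3: m=15, d=15, a=2
  k=4: m=15, d=19, a=1
  k=5: m=4, d=26, a=1
  k=6: m=22, d=1, a=44
d=1 and a=2a₀=44 at k=6, so the next step gives (m, d) = (22, 26) again — its k=1 value — and the period has length 6.

[22; 1, 1, 2, 1, 1, 44]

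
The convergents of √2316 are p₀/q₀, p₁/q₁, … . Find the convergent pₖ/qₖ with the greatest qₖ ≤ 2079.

√2316 = [48; 8, 96, …] (period length 2).
Convergents:
  p_0/q_0 = 48/1
  p_1/q_1 = 385/8
  p_2/q_2 = 37008/769
  p_3/q_3 = 296449/6160
q_2 = 769 ≤ 2079 < 6160 = q_3, so the answer is 37008/769.

37008/769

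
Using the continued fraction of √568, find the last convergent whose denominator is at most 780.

√568 = [23; 1, 4, 1, 46, …] (period length 4).
Convergents:
  p_0/q_0 = 23/1
  p_1/q_1 = 24/1
  p_2/q_2 = 119/5
  p_3/q_3 = 143/6
  p_4/q_4 = 6697/281
  p_5/q_5 = 6840/287
  p_6/q_6 = 34057/1429
q_5 = 287 ≤ 780 < 1429 = q_6, so the answer is 6840/287.

6840/287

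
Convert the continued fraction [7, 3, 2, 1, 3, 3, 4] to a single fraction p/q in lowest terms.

Fold from the inside: start with 4/1.
  3 + 1/4 = 13/4
  3 + 4/13 = 43/13
  1 + 13/43 = 56/43
  2 + 43/56 = 155/56
  3 + 56/155 = 521/155
  7 + 155/521 = 3802/521

3802/521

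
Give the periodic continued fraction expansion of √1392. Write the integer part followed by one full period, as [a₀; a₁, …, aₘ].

[37; 3, 4, 3, 74]

a₀ = ⌊√1392⌋ = 37.
With m₀=0, d₀=1 and mₖ₊₁ = dₖaₖ − mₖ, dₖ₊₁ = (n − mₖ₊₁²)/dₖ, aₖ₊₁ = ⌊(a₀+mₖ₊₁)/dₖ₊₁⌋:
  k=1: m=37, d=23, a=3
  k=2: m=32, d=16, a=4
  k=3: m=32, d=23, a=3
  k=4: m=37, d=1, a=74
d=1 and a=2a₀=74 at k=4, so the next step gives (m, d) = (37, 23) again — its k=1 value — and the period has length 4.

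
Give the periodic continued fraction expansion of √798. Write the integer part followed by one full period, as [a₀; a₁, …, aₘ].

[28; 4, 56]

a₀ = ⌊√798⌋ = 28.
With m₀=0, d₀=1 and mₖ₊₁ = dₖaₖ − mₖ, dₖ₊₁ = (n − mₖ₊₁²)/dₖ, aₖ₊₁ = ⌊(a₀+mₖ₊₁)/dₖ₊₁⌋:
  k=1: m=28, d=14, a=4
  k=2: m=28, d=1, a=56
d=1 and a=2a₀=56 at k=2, so the next step gives (m, d) = (28, 14) again — its k=1 value — and the period has length 2.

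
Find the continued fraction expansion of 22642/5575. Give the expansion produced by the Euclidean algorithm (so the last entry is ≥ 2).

[4; 16, 3, 3, 8, 4]

22642 = 4*5575 + 342
5575 = 16*342 + 103
342 = 3*103 + 33
103 = 3*33 + 4
33 = 8*4 + 1
4 = 4*1 + 0  (stop)
So 22642/5575 = [4; 16, 3, 3, 8, 4].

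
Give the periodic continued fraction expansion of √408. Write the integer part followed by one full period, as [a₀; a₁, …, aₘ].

[20; 5, 40]

a₀ = ⌊√408⌋ = 20.
With m₀=0, d₀=1 and mₖ₊₁ = dₖaₖ − mₖ, dₖ₊₁ = (n − mₖ₊₁²)/dₖ, aₖ₊₁ = ⌊(a₀+mₖ₊₁)/dₖ₊₁⌋:
  k=1: m=20, d=8, a=5
  k=2: m=20, d=1, a=40
d=1 and a=2a₀=40 at k=2, so the next step gives (m, d) = (20, 8) again — its k=1 value — and the period has length 2.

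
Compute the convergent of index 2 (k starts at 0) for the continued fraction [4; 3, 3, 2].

43/10

Using pₖ = aₖpₖ₋₁ + pₖ₋₂, qₖ = aₖqₖ₋₁ + qₖ₋₂ (with p₋₁=1, p₋₂=0, q₋₁=0, q₋₂=1):
  k=0: a=4, p=4, q=1
  k=1: a=3, p=13, q=3
  k=2: a=3, p=43, q=10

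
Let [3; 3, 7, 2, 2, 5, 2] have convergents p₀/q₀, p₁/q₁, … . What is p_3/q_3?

Using pₖ = aₖpₖ₋₁ + pₖ₋₂, qₖ = aₖqₖ₋₁ + qₖ₋₂ (with p₋₁=1, p₋₂=0, q₋₁=0, q₋₂=1):
  k=0: a=3, p=3, q=1
  k=1: a=3, p=10, q=3
  k=2: a=7, p=73, q=22
  k=3: a=2, p=156, q=47

156/47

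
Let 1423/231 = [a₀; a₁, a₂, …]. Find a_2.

4

1423 = 6·231 + 37   →  a_0 = 6
231 = 6·37 + 9   →  a_1 = 6
37 = 4·9 + 1   →  a_2 = 4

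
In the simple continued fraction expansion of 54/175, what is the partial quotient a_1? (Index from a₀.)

3

54 = 0·175 + 54   →  a_0 = 0
175 = 3·54 + 13   →  a_1 = 3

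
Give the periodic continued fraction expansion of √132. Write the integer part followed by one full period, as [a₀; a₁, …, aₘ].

a₀ = ⌊√132⌋ = 11.
With m₀=0, d₀=1 and mₖ₊₁ = dₖaₖ − mₖ, dₖ₊₁ = (n − mₖ₊₁²)/dₖ, aₖ₊₁ = ⌊(a₀+mₖ₊₁)/dₖ₊₁⌋:
  k=1: m=11, d=11, a=2
  k=2: m=11, d=1, a=22
d=1 and a=2a₀=22 at k=2, so the next step gives (m, d) = (11, 11) again — its k=1 value — and the period has length 2.

[11; 2, 22]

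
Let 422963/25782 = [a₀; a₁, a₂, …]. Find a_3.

422963 = 16·25782 + 10451   →  a_0 = 16
25782 = 2·10451 + 4880   →  a_1 = 2
10451 = 2·4880 + 691   →  a_2 = 2
4880 = 7·691 + 43   →  a_3 = 7

7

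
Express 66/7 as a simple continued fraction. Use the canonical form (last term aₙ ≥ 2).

66 = 9×7 + 3
7 = 2×3 + 1
3 = 3×1 + 0  (stop)
So 66/7 = [9; 2, 3].

[9; 2, 3]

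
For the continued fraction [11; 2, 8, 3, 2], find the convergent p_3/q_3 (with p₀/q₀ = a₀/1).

Using pₖ = aₖpₖ₋₁ + pₖ₋₂, qₖ = aₖqₖ₋₁ + qₖ₋₂ (with p₋₁=1, p₋₂=0, q₋₁=0, q₋₂=1):
  k=0: a=11, p=11, q=1
  k=1: a=2, p=23, q=2
  k=2: a=8, p=195, q=17
  k=3: a=3, p=608, q=53

608/53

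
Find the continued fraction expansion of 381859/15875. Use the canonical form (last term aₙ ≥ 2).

[24; 18, 2, 12, 1, 1, 16]

381859 = 24*15875 + 859
15875 = 18*859 + 413
859 = 2*413 + 33
413 = 12*33 + 17
33 = 1*17 + 16
17 = 1*16 + 1
16 = 16*1 + 0  (stop)
So 381859/15875 = [24; 18, 2, 12, 1, 1, 16].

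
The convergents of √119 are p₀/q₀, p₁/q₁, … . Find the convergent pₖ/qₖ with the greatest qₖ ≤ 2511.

26170/2399

√119 = [10; 1, 9, 1, 20, …] (period length 4).
Convergents:
  p_0/q_0 = 10/1
  p_1/q_1 = 11/1
  p_2/q_2 = 109/10
  p_3/q_3 = 120/11
  p_4/q_4 = 2509/230
  p_5/q_5 = 2629/241
  p_6/q_6 = 26170/2399
  p_7/q_7 = 28799/2640
q_6 = 2399 ≤ 2511 < 2640 = q_7, so the answer is 26170/2399.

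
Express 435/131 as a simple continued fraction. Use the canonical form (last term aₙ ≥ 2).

435 = 3·131 + 42
131 = 3·42 + 5
42 = 8·5 + 2
5 = 2·2 + 1
2 = 2·1 + 0  (stop)
So 435/131 = [3; 3, 8, 2, 2].

[3; 3, 8, 2, 2]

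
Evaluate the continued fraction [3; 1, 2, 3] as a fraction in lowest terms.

37/10

Using pₖ = aₖpₖ₋₁ + pₖ₋₂ and qₖ = aₖqₖ₋₁ + qₖ₋₂:
  k=0: a=3, p=3, q=1
  k=1: a=1, p=4, q=1
  k=2: a=2, p=11, q=3
  k=3: a=3, p=37, q=10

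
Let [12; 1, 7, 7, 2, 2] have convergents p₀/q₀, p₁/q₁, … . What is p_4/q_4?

1571/122

Using pₖ = aₖpₖ₋₁ + pₖ₋₂, qₖ = aₖqₖ₋₁ + qₖ₋₂ (with p₋₁=1, p₋₂=0, q₋₁=0, q₋₂=1):
  k=0: a=12, p=12, q=1
  k=1: a=1, p=13, q=1
  k=2: a=7, p=103, q=8
  k=3: a=7, p=734, q=57
  k=4: a=2, p=1571, q=122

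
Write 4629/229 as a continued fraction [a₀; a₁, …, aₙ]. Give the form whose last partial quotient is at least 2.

[20; 4, 1, 2, 16]

4629 = 20·229 + 49
229 = 4·49 + 33
49 = 1·33 + 16
33 = 2·16 + 1
16 = 16·1 + 0  (stop)
So 4629/229 = [20; 4, 1, 2, 16].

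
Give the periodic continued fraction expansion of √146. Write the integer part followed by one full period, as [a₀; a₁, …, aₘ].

a₀ = ⌊√146⌋ = 12.
With m₀=0, d₀=1 and mₖ₊₁ = dₖaₖ − mₖ, dₖ₊₁ = (n − mₖ₊₁²)/dₖ, aₖ₊₁ = ⌊(a₀+mₖ₊₁)/dₖ₊₁⌋:
  k=1: m=12, d=2, a=12
  k=2: m=12, d=1, a=24
d=1 and a=2a₀=24 at k=2, so the next step gives (m, d) = (12, 2) again — its k=1 value — and the period has length 2.

[12; 12, 24]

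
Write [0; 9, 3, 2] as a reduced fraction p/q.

Fold from the inside: start with 2/1.
  3 + 1/2 = 7/2
  9 + 2/7 = 65/7
  0 + 7/65 = 7/65

7/65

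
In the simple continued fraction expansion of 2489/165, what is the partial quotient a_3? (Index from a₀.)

3

2489 = 15·165 + 14   →  a_0 = 15
165 = 11·14 + 11   →  a_1 = 11
14 = 1·11 + 3   →  a_2 = 1
11 = 3·3 + 2   →  a_3 = 3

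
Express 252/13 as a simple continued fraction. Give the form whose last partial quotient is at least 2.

252 = 19×13 + 5
13 = 2×5 + 3
5 = 1×3 + 2
3 = 1×2 + 1
2 = 2×1 + 0  (stop)
So 252/13 = [19; 2, 1, 1, 2].

[19; 2, 1, 1, 2]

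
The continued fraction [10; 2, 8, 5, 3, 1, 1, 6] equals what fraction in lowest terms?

Fold from the inside: start with 6/1.
  1 + 1/6 = 7/6
  1 + 6/7 = 13/7
  3 + 7/13 = 46/13
  5 + 13/46 = 243/46
  8 + 46/243 = 1990/243
  2 + 243/1990 = 4223/1990
  10 + 1990/4223 = 44220/4223

44220/4223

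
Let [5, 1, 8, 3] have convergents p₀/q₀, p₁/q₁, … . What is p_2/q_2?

53/9

Using pₖ = aₖpₖ₋₁ + pₖ₋₂, qₖ = aₖqₖ₋₁ + qₖ₋₂ (with p₋₁=1, p₋₂=0, q₋₁=0, q₋₂=1):
  k=0: a=5, p=5, q=1
  k=1: a=1, p=6, q=1
  k=2: a=8, p=53, q=9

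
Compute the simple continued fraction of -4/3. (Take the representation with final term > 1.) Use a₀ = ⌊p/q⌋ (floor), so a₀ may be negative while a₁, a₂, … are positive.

[-2; 1, 2]

-4 = -2·3 + 2
3 = 1·2 + 1
2 = 2·1 + 0  (stop)
So -4/3 = [-2; 1, 2].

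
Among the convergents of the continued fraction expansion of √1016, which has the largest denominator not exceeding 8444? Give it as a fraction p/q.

√1016 = [31; 1, 6, 1, 62, …] (period length 4).
Convergents:
  p_0/q_0 = 31/1
  p_1/q_1 = 32/1
  p_2/q_2 = 223/7
  p_3/q_3 = 255/8
  p_4/q_4 = 16033/503
  p_5/q_5 = 16288/511
  p_6/q_6 = 113761/3569
  p_7/q_7 = 130049/4080
  p_8/q_8 = 8176799/256529
q_7 = 4080 ≤ 8444 < 256529 = q_8, so the answer is 130049/4080.

130049/4080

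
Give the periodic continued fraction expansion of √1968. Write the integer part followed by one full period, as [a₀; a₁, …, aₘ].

[44; 2, 1, 3, 5, 3, 1, 2, 88]

a₀ = ⌊√1968⌋ = 44.
With m₀=0, d₀=1 and mₖ₊₁ = dₖaₖ − mₖ, dₖ₊₁ = (n − mₖ₊₁²)/dₖ, aₖ₊₁ = ⌊(a₀+mₖ₊₁)/dₖ₊₁⌋:
  k=1: m=44, d=32, a=2
  k=2: m=20, d=49, a=1
  k=3: m=29, d=23, a=3
  k=4: m=40, d=16, a=5
  k=5: m=40, d=23, a=3
  k=6: m=29, d=49, a=1
  k=7: m=20, d=32, a=2
  k=8: m=44, d=1, a=88
d=1 and a=2a₀=88 at k=8, so the next step gives (m, d) = (44, 32) again — its k=1 value — and the period has length 8.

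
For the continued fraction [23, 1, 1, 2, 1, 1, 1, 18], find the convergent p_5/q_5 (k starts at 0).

283/12

Using pₖ = aₖpₖ₋₁ + pₖ₋₂, qₖ = aₖqₖ₋₁ + qₖ₋₂ (with p₋₁=1, p₋₂=0, q₋₁=0, q₋₂=1):
  k=0: a=23, p=23, q=1
  k=1: a=1, p=24, q=1
  k=2: a=1, p=47, q=2
  k=3: a=2, p=118, q=5
  k=4: a=1, p=165, q=7
  k=5: a=1, p=283, q=12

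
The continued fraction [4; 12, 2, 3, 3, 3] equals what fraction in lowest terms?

Fold from the inside: start with 3/1.
  3 + 1/3 = 10/3
  3 + 3/10 = 33/10
  2 + 10/33 = 76/33
  12 + 33/76 = 945/76
  4 + 76/945 = 3856/945

3856/945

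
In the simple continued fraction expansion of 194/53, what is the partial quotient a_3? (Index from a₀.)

1

194 = 3·53 + 35   →  a_0 = 3
53 = 1·35 + 18   →  a_1 = 1
35 = 1·18 + 17   →  a_2 = 1
18 = 1·17 + 1   →  a_3 = 1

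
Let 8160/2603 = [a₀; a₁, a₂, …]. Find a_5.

8160 = 3·2603 + 351   →  a_0 = 3
2603 = 7·351 + 146   →  a_1 = 7
351 = 2·146 + 59   →  a_2 = 2
146 = 2·59 + 28   →  a_3 = 2
59 = 2·28 + 3   →  a_4 = 2
28 = 9·3 + 1   →  a_5 = 9

9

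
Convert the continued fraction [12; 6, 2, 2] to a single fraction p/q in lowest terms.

Using pₖ = aₖpₖ₋₁ + pₖ₋₂ and qₖ = aₖqₖ₋₁ + qₖ₋₂:
  k=0: a=12, p=12, q=1
  k=1: a=6, p=73, q=6
  k=2: a=2, p=158, q=13
  k=3: a=2, p=389, q=32

389/32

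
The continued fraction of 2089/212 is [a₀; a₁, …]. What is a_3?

2089 = 9·212 + 181   →  a_0 = 9
212 = 1·181 + 31   →  a_1 = 1
181 = 5·31 + 26   →  a_2 = 5
31 = 1·26 + 5   →  a_3 = 1

1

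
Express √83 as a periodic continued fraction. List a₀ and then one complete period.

[9; 9, 18]

a₀ = ⌊√83⌋ = 9.
With m₀=0, d₀=1 and mₖ₊₁ = dₖaₖ − mₖ, dₖ₊₁ = (n − mₖ₊₁²)/dₖ, aₖ₊₁ = ⌊(a₀+mₖ₊₁)/dₖ₊₁⌋:
  k=1: m=9, d=2, a=9
  k=2: m=9, d=1, a=18
d=1 and a=2a₀=18 at k=2, so the next step gives (m, d) = (9, 2) again — its k=1 value — and the period has length 2.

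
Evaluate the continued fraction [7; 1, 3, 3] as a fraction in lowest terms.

101/13

Fold from the inside: start with 3/1.
  3 + 1/3 = 10/3
  1 + 3/10 = 13/10
  7 + 10/13 = 101/13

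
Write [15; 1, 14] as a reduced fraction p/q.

239/15

Using pₖ = aₖpₖ₋₁ + pₖ₋₂ and qₖ = aₖqₖ₋₁ + qₖ₋₂:
  k=0: a=15, p=15, q=1
  k=1: a=1, p=16, q=1
  k=2: a=14, p=239, q=15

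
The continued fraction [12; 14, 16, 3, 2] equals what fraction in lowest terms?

Fold from the inside: start with 2/1.
  3 + 1/2 = 7/2
  16 + 2/7 = 114/7
  14 + 7/114 = 1603/114
  12 + 114/1603 = 19350/1603

19350/1603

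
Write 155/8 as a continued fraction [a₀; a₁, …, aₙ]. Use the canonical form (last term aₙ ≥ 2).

155 = 19·8 + 3
8 = 2·3 + 2
3 = 1·2 + 1
2 = 2·1 + 0  (stop)
So 155/8 = [19; 2, 1, 2].

[19; 2, 1, 2]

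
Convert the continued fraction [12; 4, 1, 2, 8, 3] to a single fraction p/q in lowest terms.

Fold from the inside: start with 3/1.
  8 + 1/3 = 25/3
  2 + 3/25 = 53/25
  1 + 25/53 = 78/53
  4 + 53/78 = 365/78
  12 + 78/365 = 4458/365

4458/365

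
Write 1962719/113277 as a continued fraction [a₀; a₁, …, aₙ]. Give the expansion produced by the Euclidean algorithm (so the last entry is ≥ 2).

1962719 = 17·113277 + 37010
113277 = 3·37010 + 2247
37010 = 16·2247 + 1058
2247 = 2·1058 + 131
1058 = 8·131 + 10
131 = 13·10 + 1
10 = 10·1 + 0  (stop)
So 1962719/113277 = [17; 3, 16, 2, 8, 13, 10].

[17; 3, 16, 2, 8, 13, 10]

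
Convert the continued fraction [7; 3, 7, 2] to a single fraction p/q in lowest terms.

Using pₖ = aₖpₖ₋₁ + pₖ₋₂ and qₖ = aₖqₖ₋₁ + qₖ₋₂:
  k=0: a=7, p=7, q=1
  k=1: a=3, p=22, q=3
  k=2: a=7, p=161, q=22
  k=3: a=2, p=344, q=47

344/47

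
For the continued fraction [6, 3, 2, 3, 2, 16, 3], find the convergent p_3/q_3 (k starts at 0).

Using pₖ = aₖpₖ₋₁ + pₖ₋₂, qₖ = aₖqₖ₋₁ + qₖ₋₂ (with p₋₁=1, p₋₂=0, q₋₁=0, q₋₂=1):
  k=0: a=6, p=6, q=1
  k=1: a=3, p=19, q=3
  k=2: a=2, p=44, q=7
  k=3: a=3, p=151, q=24

151/24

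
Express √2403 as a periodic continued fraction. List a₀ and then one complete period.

[49; 49, 98]

a₀ = ⌊√2403⌋ = 49.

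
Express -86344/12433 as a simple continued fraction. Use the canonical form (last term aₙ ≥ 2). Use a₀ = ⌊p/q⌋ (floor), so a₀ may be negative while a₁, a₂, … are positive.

[-7; 18, 10, 3, 1, 16]

-86344 = -7·12433 + 687
12433 = 18·687 + 67
687 = 10·67 + 17
67 = 3·17 + 16
17 = 1·16 + 1
16 = 16·1 + 0  (stop)
So -86344/12433 = [-7; 18, 10, 3, 1, 16].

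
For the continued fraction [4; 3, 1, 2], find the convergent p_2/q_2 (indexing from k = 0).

Using pₖ = aₖpₖ₋₁ + pₖ₋₂, qₖ = aₖqₖ₋₁ + qₖ₋₂ (with p₋₁=1, p₋₂=0, q₋₁=0, q₋₂=1):
  k=0: a=4, p=4, q=1
  k=1: a=3, p=13, q=3
  k=2: a=1, p=17, q=4

17/4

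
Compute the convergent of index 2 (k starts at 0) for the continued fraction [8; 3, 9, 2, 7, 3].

Using pₖ = aₖpₖ₋₁ + pₖ₋₂, qₖ = aₖqₖ₋₁ + qₖ₋₂ (with p₋₁=1, p₋₂=0, q₋₁=0, q₋₂=1):
  k=0: a=8, p=8, q=1
  k=1: a=3, p=25, q=3
  k=2: a=9, p=233, q=28

233/28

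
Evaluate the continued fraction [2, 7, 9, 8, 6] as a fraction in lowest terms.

Using pₖ = aₖpₖ₋₁ + pₖ₋₂ and qₖ = aₖqₖ₋₁ + qₖ₋₂:
  k=0: a=2, p=2, q=1
  k=1: a=7, p=15, q=7
  k=2: a=9, p=137, q=64
  k=3: a=8, p=1111, q=519
  k=4: a=6, p=6803, q=3178

6803/3178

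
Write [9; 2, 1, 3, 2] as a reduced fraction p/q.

Using pₖ = aₖpₖ₋₁ + pₖ₋₂ and qₖ = aₖqₖ₋₁ + qₖ₋₂:
  k=0: a=9, p=9, q=1
  k=1: a=2, p=19, q=2
  k=2: a=1, p=28, q=3
  k=3: a=3, p=103, q=11
  k=4: a=2, p=234, q=25

234/25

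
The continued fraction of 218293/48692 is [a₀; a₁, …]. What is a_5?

218293 = 4·48692 + 23525   →  a_0 = 4
48692 = 2·23525 + 1642   →  a_1 = 2
23525 = 14·1642 + 537   →  a_2 = 14
1642 = 3·537 + 31   →  a_3 = 3
537 = 17·31 + 10   →  a_4 = 17
31 = 3·10 + 1   →  a_5 = 3

3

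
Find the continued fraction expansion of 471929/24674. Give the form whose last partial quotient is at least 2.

[19; 7, 1, 9, 13, 2, 11]

471929 = 19*24674 + 3123
24674 = 7*3123 + 2813
3123 = 1*2813 + 310
2813 = 9*310 + 23
310 = 13*23 + 11
23 = 2*11 + 1
11 = 11*1 + 0  (stop)
So 471929/24674 = [19; 7, 1, 9, 13, 2, 11].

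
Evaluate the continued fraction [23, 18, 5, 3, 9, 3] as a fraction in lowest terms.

Fold from the inside: start with 3/1.
  9 + 1/3 = 28/3
  3 + 3/28 = 87/28
  5 + 28/87 = 463/87
  18 + 87/463 = 8421/463
  23 + 463/8421 = 194146/8421

194146/8421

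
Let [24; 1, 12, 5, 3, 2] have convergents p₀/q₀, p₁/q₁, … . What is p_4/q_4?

5259/211

Using pₖ = aₖpₖ₋₁ + pₖ₋₂, qₖ = aₖqₖ₋₁ + qₖ₋₂ (with p₋₁=1, p₋₂=0, q₋₁=0, q₋₂=1):
  k=0: a=24, p=24, q=1
  k=1: a=1, p=25, q=1
  k=2: a=12, p=324, q=13
  k=3: a=5, p=1645, q=66
  k=4: a=3, p=5259, q=211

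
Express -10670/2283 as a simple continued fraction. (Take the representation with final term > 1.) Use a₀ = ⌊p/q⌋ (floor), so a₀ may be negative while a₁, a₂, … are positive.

[-5; 3, 15, 1, 1, 11, 2]

-10670 = -5·2283 + 745
2283 = 3·745 + 48
745 = 15·48 + 25
48 = 1·25 + 23
25 = 1·23 + 2
23 = 11·2 + 1
2 = 2·1 + 0  (stop)
So -10670/2283 = [-5; 3, 15, 1, 1, 11, 2].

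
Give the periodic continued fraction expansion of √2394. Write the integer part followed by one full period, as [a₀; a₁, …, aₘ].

[48; 1, 12, 1, 96]

a₀ = ⌊√2394⌋ = 48.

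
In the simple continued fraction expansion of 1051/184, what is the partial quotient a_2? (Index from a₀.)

2

1051 = 5·184 + 131   →  a_0 = 5
184 = 1·131 + 53   →  a_1 = 1
131 = 2·53 + 25   →  a_2 = 2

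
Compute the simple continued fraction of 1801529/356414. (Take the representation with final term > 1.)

1801529 = 5*356414 + 19459
356414 = 18*19459 + 6152
19459 = 3*6152 + 1003
6152 = 6*1003 + 134
1003 = 7*134 + 65
134 = 2*65 + 4
65 = 16*4 + 1
4 = 4*1 + 0  (stop)
So 1801529/356414 = [5; 18, 3, 6, 7, 2, 16, 4].

[5; 18, 3, 6, 7, 2, 16, 4]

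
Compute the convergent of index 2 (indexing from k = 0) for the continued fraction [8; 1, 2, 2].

26/3

Using pₖ = aₖpₖ₋₁ + pₖ₋₂, qₖ = aₖqₖ₋₁ + qₖ₋₂ (with p₋₁=1, p₋₂=0, q₋₁=0, q₋₂=1):
  k=0: a=8, p=8, q=1
  k=1: a=1, p=9, q=1
  k=2: a=2, p=26, q=3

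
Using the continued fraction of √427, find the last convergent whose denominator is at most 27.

√427 = [20; 1, 1, 1, 40, …] (period length 4).
Convergents:
  p_0/q_0 = 20/1
  p_1/q_1 = 21/1
  p_2/q_2 = 41/2
  p_3/q_3 = 62/3
  p_4/q_4 = 2521/122
q_3 = 3 ≤ 27 < 122 = q_4, so the answer is 62/3.

62/3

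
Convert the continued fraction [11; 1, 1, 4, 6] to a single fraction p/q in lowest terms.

Using pₖ = aₖpₖ₋₁ + pₖ₋₂ and qₖ = aₖqₖ₋₁ + qₖ₋₂:
  k=0: a=11, p=11, q=1
  k=1: a=1, p=12, q=1
  k=2: a=1, p=23, q=2
  k=3: a=4, p=104, q=9
  k=4: a=6, p=647, q=56

647/56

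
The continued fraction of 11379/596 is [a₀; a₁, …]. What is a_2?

11379 = 19·596 + 55   →  a_0 = 19
596 = 10·55 + 46   →  a_1 = 10
55 = 1·46 + 9   →  a_2 = 1

1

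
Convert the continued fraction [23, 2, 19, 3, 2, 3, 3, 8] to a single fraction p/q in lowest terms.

609873/25966

Fold from the inside: start with 8/1.
  3 + 1/8 = 25/8
  3 + 8/25 = 83/25
  2 + 25/83 = 191/83
  3 + 83/191 = 656/191
  19 + 191/656 = 12655/656
  2 + 656/12655 = 25966/12655
  23 + 12655/25966 = 609873/25966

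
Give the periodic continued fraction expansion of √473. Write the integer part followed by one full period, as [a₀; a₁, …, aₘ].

[21; 1, 2, 1, 42]

a₀ = ⌊√473⌋ = 21.
With m₀=0, d₀=1 and mₖ₊₁ = dₖaₖ − mₖ, dₖ₊₁ = (n − mₖ₊₁²)/dₖ, aₖ₊₁ = ⌊(a₀+mₖ₊₁)/dₖ₊₁⌋:
  k=1: m=21, d=32, a=1
  k=2: m=11, d=11, a=2
  k=3: m=11, d=32, a=1
  k=4: m=21, d=1, a=42
d=1 and a=2a₀=42 at k=4, so the next step gives (m, d) = (21, 32) again — its k=1 value — and the period has length 4.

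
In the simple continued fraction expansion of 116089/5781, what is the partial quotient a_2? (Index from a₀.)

116089 = 20·5781 + 469   →  a_0 = 20
5781 = 12·469 + 153   →  a_1 = 12
469 = 3·153 + 10   →  a_2 = 3

3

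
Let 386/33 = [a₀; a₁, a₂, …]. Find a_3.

3

386 = 11·33 + 23   →  a_0 = 11
33 = 1·23 + 10   →  a_1 = 1
23 = 2·10 + 3   →  a_2 = 2
10 = 3·3 + 1   →  a_3 = 3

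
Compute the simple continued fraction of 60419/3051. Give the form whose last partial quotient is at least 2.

[19; 1, 4, 13, 15, 3]

60419 = 19*3051 + 2450
3051 = 1*2450 + 601
2450 = 4*601 + 46
601 = 13*46 + 3
46 = 15*3 + 1
3 = 3*1 + 0  (stop)
So 60419/3051 = [19; 1, 4, 13, 15, 3].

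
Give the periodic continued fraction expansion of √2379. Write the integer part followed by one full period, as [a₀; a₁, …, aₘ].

[48; 1, 3, 2, 3, 1, 96]

a₀ = ⌊√2379⌋ = 48.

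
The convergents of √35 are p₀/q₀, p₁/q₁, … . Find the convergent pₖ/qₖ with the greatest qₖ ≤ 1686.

9235/1561

√35 = [5; 1, 10, …] (period length 2).
Convergents:
  p_0/q_0 = 5/1
  p_1/q_1 = 6/1
  p_2/q_2 = 65/11
  p_3/q_3 = 71/12
  p_4/q_4 = 775/131
  p_5/q_5 = 846/143
  p_6/q_6 = 9235/1561
  p_7/q_7 = 10081/1704
q_6 = 1561 ≤ 1686 < 1704 = q_7, so the answer is 9235/1561.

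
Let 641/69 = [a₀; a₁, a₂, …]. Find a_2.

2

641 = 9·69 + 20   →  a_0 = 9
69 = 3·20 + 9   →  a_1 = 3
20 = 2·9 + 2   →  a_2 = 2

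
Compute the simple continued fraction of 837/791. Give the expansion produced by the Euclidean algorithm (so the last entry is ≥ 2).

[1; 17, 5, 9]

837 = 1*791 + 46
791 = 17*46 + 9
46 = 5*9 + 1
9 = 9*1 + 0  (stop)
So 837/791 = [1; 17, 5, 9].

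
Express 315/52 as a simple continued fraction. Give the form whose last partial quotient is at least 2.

315 = 6×52 + 3
52 = 17×3 + 1
3 = 3×1 + 0  (stop)
So 315/52 = [6; 17, 3].

[6; 17, 3]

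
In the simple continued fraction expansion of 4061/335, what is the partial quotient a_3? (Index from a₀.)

4061 = 12·335 + 41   →  a_0 = 12
335 = 8·41 + 7   →  a_1 = 8
41 = 5·7 + 6   →  a_2 = 5
7 = 1·6 + 1   →  a_3 = 1

1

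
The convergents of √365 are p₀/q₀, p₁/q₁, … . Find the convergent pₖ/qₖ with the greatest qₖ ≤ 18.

√365 = [19; 9, 1, 1, 9, 38, …] (period length 5).
Convergents:
  p_0/q_0 = 19/1
  p_1/q_1 = 172/9
  p_2/q_2 = 191/10
  p_3/q_3 = 363/19
q_2 = 10 ≤ 18 < 19 = q_3, so the answer is 191/10.

191/10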